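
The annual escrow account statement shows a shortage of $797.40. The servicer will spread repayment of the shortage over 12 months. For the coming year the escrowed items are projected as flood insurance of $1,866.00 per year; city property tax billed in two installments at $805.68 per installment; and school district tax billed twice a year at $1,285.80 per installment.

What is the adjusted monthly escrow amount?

$570.53

Flood insurance = $1,866.00
City property tax = $805.68 × 2 = $1,611.36
School district tax = $1,285.80 × 2 = $2,571.60
Total per year = $6,048.96
Monthly = $6,048.96 / 12 = $504.08
Shortage spread = $797.40 ÷ 12 = $66.45/mo
Adjusted monthly = $504.08 + $66.45 = $570.53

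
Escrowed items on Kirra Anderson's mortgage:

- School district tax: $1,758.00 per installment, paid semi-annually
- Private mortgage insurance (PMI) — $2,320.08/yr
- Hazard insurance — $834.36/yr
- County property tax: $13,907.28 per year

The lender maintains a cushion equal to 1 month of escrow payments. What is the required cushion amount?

School district tax = $1,758.00 × 2 = $3,516.00 annually
Private mortgage insurance (PMI) = $2,320.08 annually
Hazard insurance = $834.36 annually
County property tax = $13,907.28 annually
Total annual escrow = $3,516.00 + $2,320.08 + $834.36 + $13,907.28 = $20,577.72
Per month = $20,577.72 / 12 = $1,714.81
Reserve = 1 × $1,714.81 = $1,714.81

$1,714.81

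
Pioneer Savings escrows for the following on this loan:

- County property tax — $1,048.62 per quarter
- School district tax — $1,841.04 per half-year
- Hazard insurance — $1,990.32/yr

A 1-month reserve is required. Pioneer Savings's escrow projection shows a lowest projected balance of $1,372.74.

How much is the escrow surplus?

$550.50

County property tax = $1,048.62 × 4 = $4,194.48/yr
School district tax = $1,841.04 × 2 = $3,682.08/yr
Hazard insurance = $1,990.32/yr
Yearly total = $4,194.48 + $3,682.08 + $1,990.32 = $9,866.88
Per month = $9,866.88 / 12 = $822.24
Required reserve = 1 × $822.24 = $822.24
Excess over cushion: $1,372.74 − $822.24 = $550.50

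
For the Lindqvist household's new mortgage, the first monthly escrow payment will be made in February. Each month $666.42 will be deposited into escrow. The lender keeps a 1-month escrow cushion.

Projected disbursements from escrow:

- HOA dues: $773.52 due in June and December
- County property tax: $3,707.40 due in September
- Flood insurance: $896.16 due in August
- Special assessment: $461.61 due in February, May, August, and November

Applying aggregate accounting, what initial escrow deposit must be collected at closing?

Cushion = 1 × $666.42 = $666.42
Trial balance (start $0, +$666.42 each month, − disbursements):
  Feb: +$666.42 − $461.61 → $204.81
  Mar: +$666.42 → $871.23
  Apr: +$666.42 → $1,537.65
  May: +$666.42 − $461.61 → $1,742.46
  Jun: +$666.42 − $773.52 → $1,635.36
  Jul: +$666.42 → $2,301.78
  Aug: +$666.42 − $1,357.77 → $1,610.43
  Sep: +$666.42 − $3,707.40 → -$1,430.55
  Oct: +$666.42 → -$764.13
  Nov: +$666.42 − $461.61 → -$559.32
  Dec: +$666.42 − $773.52 → -$666.42
  Jan: +$666.42 → $0.00
Lowest trial balance = -$1,430.55 (Sep)
Initial deposit = cushion − low point = $666.42 − (-$1,430.55) = $2,096.97

$2,096.97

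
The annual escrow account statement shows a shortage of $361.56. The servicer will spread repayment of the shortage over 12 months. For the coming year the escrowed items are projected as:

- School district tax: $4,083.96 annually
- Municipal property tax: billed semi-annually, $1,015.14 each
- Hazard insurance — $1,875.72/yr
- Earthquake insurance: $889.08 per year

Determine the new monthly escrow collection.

$770.05

School district tax = $4,083.96 annually
Municipal property tax = $1,015.14 × 2 = $2,030.28 annually
Hazard insurance = $1,875.72 annually
Earthquake insurance = $889.08 annually
Total annual escrow = $4,083.96 + $2,030.28 + $1,875.72 + $889.08 = $8,879.04
Per month = $8,879.04 / 12 = $739.92
Monthly shortage recovery: $361.56 / 12 = $30.13
New monthly escrow = $739.92 + $30.13 = $770.05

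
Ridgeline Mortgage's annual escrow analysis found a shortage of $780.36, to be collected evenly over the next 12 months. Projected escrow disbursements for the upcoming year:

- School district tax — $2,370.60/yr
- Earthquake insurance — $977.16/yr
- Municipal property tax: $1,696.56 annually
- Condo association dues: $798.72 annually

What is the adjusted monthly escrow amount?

School district tax = $2,370.60 annually
Earthquake insurance = $977.16 annually
Municipal property tax = $1,696.56 annually
Condo association dues = $798.72 annually
Yearly total = $5,843.04
Monthly escrow = $5,843.04 / 12 = $486.92
Shortage per month = $780.36 ÷ 12 = $65.03
New monthly escrow = $486.92 + $65.03 = $551.95

$551.95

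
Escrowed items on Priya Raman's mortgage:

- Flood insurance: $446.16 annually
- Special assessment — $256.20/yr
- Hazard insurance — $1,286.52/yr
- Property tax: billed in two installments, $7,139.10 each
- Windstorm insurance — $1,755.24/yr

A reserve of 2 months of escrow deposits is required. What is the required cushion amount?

$3,003.72

Flood insurance — $446.16/yr
Special assessment — $256.20/yr
Hazard insurance — $1,286.52/yr
Property tax — $7,139.10 × 2 = $14,278.20/yr
Windstorm insurance — $1,755.24/yr
Total per year = $446.16 + $256.20 + $1,286.52 + $14,278.20 + $1,755.24 = $18,022.32
Per month = $18,022.32 / 12 = $1,501.86
Required cushion = 2 × $1,501.86 = $3,003.72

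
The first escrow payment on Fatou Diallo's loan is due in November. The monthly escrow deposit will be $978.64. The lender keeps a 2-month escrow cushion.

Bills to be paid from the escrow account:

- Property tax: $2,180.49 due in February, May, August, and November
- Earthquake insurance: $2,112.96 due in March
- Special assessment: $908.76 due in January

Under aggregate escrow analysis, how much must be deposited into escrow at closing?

Cushion = 2 × $978.64 = $1,957.28
Trial balance (start $0, +$978.64 each month, − disbursements):
  Nov: +$978.64 − $2,180.49 → -$1,201.85
  Dec: +$978.64 → -$223.21
  Jan: +$978.64 − $908.76 → -$153.33
  Feb: +$978.64 − $2,180.49 → -$1,355.18
  Mar: +$978.64 − $2,112.96 → -$2,489.50
  Apr: +$978.64 → -$1,510.86
  May: +$978.64 − $2,180.49 → -$2,712.71
  Jun: +$978.64 → -$1,734.07
  Jul: +$978.64 → -$755.43
  Aug: +$978.64 − $2,180.49 → -$1,957.28
  Sep: +$978.64 → -$978.64
  Oct: +$978.64 → $0.00
Lowest trial balance = -$2,712.71 (May)
Initial deposit = cushion − low point = $1,957.28 − (-$2,712.71) = $4,669.99

$4,669.99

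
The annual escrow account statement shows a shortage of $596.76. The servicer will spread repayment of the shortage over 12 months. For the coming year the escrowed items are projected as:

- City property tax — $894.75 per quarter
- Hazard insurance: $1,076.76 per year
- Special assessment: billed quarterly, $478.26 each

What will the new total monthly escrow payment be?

City property tax: $894.75 × 4 = $3,579.00 per year
Hazard insurance: $1,076.76 per year
Special assessment: $478.26 × 4 = $1,913.04 per year
Annual escrow total = $3,579.00 + $1,076.76 + $1,913.04 = $6,568.80
Per month = $6,568.80 ÷ 12 = $547.40
Monthly shortage recovery: $596.76 ÷ 12 = $49.73
Adjusted monthly = $547.40 + $49.73 = $597.13

$597.13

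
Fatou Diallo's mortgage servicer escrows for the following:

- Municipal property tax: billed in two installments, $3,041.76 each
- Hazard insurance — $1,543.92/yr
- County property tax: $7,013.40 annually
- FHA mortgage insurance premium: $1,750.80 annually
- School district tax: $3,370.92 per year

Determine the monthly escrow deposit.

$1,646.88

Municipal property tax: $3,041.76 × 2 = $6,083.52
Hazard insurance: $1,543.92
County property tax: $7,013.40
FHA mortgage insurance premium: $1,750.80
School district tax: $3,370.92
Total annual escrow = $6,083.52 + $1,543.92 + $7,013.40 + $1,750.80 + $3,370.92 = $19,762.56
Base monthly escrow = $19,762.56 ÷ 12 = $1,646.88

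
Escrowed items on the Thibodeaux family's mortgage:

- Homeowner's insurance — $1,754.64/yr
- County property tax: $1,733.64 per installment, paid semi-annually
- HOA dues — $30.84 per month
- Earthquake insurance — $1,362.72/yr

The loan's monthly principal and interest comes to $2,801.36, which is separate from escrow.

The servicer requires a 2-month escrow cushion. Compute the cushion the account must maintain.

$1,159.12

Homeowner's insurance: $1,754.64/yr
County property tax: $1,733.64 × 2 = $3,467.28/yr
HOA dues: $30.84 × 12 = $370.08/yr
Earthquake insurance: $1,362.72/yr
Yearly total = $6,954.72
Monthly = $6,954.72 ÷ 12 = $579.56
Required cushion = 2 × $579.56 = $1,159.12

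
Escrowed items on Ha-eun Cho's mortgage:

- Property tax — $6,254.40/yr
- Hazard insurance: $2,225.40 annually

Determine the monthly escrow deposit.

$706.65

Property tax — $6,254.40/yr
Hazard insurance — $2,225.40/yr
Annual escrow total = $8,479.80
Per month = $8,479.80 ÷ 12 = $706.65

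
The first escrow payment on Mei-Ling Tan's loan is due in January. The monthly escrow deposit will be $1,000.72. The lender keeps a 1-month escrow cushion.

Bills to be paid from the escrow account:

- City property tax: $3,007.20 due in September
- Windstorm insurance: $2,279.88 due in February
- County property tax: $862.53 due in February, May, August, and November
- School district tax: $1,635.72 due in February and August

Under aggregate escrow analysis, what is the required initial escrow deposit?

Cushion = 1 × $1,000.72 = $1,000.72
Trial balance (start $0, +$1,000.72 each month, − disbursements):
  Jan: +$1,000.72 → $1,000.72
  Feb: +$1,000.72 − $4,778.13 → -$2,776.69
  Mar: +$1,000.72 → -$1,775.97
  Apr: +$1,000.72 → -$775.25
  May: +$1,000.72 − $862.53 → -$637.06
  Jun: +$1,000.72 → $363.66
  Jul: +$1,000.72 → $1,364.38
  Aug: +$1,000.72 − $2,498.25 → -$133.15
  Sep: +$1,000.72 − $3,007.20 → -$2,139.63
  Oct: +$1,000.72 → -$1,138.91
  Nov: +$1,000.72 − $862.53 → -$1,000.72
  Dec: +$1,000.72 → $0.00
Lowest trial balance = -$2,776.69 (Feb)
Initial deposit = cushion − low point = $1,000.72 − (-$2,776.69) = $3,777.41

$3,777.41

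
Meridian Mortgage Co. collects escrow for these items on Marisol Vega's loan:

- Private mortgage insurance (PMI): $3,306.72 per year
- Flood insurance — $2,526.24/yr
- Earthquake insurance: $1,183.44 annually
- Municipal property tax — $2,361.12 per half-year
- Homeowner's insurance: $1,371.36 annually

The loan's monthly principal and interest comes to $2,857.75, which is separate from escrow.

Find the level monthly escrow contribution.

Private mortgage insurance (PMI) = $3,306.72 per year
Flood insurance = $2,526.24 per year
Earthquake insurance = $1,183.44 per year
Municipal property tax = $2,361.12 × 2 = $4,722.24 per year
Homeowner's insurance = $1,371.36 per year
Annual escrow total = $13,110.00
Per month = $13,110.00 / 12 = $1,092.50

$1,092.50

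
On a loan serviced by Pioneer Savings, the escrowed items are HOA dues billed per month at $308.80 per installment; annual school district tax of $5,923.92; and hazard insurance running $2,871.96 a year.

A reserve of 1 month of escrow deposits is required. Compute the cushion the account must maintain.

$1,041.79

HOA dues = $308.80 × 12 = $3,705.60 per year
School district tax = $5,923.92 per year
Hazard insurance = $2,871.96 per year
Total per year = $3,705.60 + $5,923.92 + $2,871.96 = $12,501.48
Monthly = $12,501.48 ÷ 12 = $1,041.79
Cushion = 1 × $1,041.79 = $1,041.79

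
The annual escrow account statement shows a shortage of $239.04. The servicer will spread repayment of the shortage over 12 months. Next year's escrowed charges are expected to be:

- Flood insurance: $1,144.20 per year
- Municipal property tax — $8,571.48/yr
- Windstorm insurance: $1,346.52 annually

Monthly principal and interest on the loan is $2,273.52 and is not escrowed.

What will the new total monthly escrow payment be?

$941.77

Flood insurance = $1,144.20 annually
Municipal property tax = $8,571.48 annually
Windstorm insurance = $1,346.52 annually
Total per year = $11,062.20
Per month = $11,062.20 / 12 = $921.85
Shortage spread = $239.04 ÷ 12 = $19.92/mo
Adjusted monthly = $921.85 + $19.92 = $941.77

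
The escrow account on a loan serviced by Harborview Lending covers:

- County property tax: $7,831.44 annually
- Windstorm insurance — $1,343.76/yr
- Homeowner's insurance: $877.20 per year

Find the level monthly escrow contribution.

$837.70

County property tax: $7,831.44 annually
Windstorm insurance: $1,343.76 annually
Homeowner's insurance: $877.20 annually
Annual escrow total = $7,831.44 + $1,343.76 + $877.20 = $10,052.40
Per month = $10,052.40 ÷ 12 = $837.70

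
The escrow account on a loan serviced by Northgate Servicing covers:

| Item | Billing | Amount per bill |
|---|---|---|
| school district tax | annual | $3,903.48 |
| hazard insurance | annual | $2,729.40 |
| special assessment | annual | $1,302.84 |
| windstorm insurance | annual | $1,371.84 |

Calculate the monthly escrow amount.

$775.63

School district tax: $3,903.48/yr
Hazard insurance: $2,729.40/yr
Special assessment: $1,302.84/yr
Windstorm insurance: $1,371.84/yr
Combined annual = $3,903.48 + $2,729.40 + $1,302.84 + $1,371.84 = $9,307.56
Monthly = $9,307.56 / 12 = $775.63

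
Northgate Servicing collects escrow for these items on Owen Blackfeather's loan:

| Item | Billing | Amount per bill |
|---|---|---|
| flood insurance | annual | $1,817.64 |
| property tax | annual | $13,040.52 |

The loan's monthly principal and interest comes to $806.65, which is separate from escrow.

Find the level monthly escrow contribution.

Flood insurance — $1,817.64 annually
Property tax — $13,040.52 annually
Annual escrow total = $14,858.16
Monthly = $14,858.16 ÷ 12 = $1,238.18

$1,238.18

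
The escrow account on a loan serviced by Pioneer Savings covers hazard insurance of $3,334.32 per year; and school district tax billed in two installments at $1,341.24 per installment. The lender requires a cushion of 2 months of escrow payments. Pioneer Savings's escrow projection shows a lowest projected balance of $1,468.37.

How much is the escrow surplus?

Hazard insurance: $3,334.32 per year
School district tax: $1,341.24 × 2 = $2,682.48 per year
Combined annual = $3,334.32 + $2,682.48 = $6,016.80
Monthly escrow = $6,016.80 ÷ 12 = $501.40
Required reserve = 2 × $501.40 = $1,002.80
Surplus = $1,468.37 − $1,002.80 = $465.57

$465.57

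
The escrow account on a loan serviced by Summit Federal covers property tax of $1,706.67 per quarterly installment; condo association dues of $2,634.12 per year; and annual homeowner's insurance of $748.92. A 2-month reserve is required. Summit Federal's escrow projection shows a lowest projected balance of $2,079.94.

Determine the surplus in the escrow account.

$378.32

Property tax — $1,706.67 × 4 = $6,826.68
Condo association dues — $2,634.12
Homeowner's insurance — $748.92
Total per year = $6,826.68 + $2,634.12 + $748.92 = $10,209.72
Per month = $10,209.72 ÷ 12 = $850.81
Required reserve = 2 × $850.81 = $1,701.62
Excess over cushion: $2,079.94 − $1,701.62 = $378.32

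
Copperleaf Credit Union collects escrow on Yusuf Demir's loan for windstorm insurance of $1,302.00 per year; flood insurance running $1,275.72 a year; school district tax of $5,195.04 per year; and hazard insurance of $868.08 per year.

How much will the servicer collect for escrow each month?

$720.07

Windstorm insurance = $1,302.00 annually
Flood insurance = $1,275.72 annually
School district tax = $5,195.04 annually
Hazard insurance = $868.08 annually
Total annual escrow = $8,640.84
Monthly escrow = $8,640.84 ÷ 12 = $720.07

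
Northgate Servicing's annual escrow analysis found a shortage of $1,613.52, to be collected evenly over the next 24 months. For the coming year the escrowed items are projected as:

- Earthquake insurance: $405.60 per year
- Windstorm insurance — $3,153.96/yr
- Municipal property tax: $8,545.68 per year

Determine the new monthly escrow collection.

$1,076.00

Earthquake insurance: $405.60 per year
Windstorm insurance: $3,153.96 per year
Municipal property tax: $8,545.68 per year
Combined annual = $12,105.24
Per month = $12,105.24 ÷ 12 = $1,008.77
Shortage per month = $1,613.52 / 24 = $67.23
New monthly escrow = $1,008.77 + $67.23 = $1,076.00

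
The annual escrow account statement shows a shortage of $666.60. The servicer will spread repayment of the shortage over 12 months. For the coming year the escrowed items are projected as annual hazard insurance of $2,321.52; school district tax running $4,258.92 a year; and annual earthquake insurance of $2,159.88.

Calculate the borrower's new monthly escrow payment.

Hazard insurance — $2,321.52 annually
School district tax — $4,258.92 annually
Earthquake insurance — $2,159.88 annually
Total annual escrow = $2,321.52 + $4,258.92 + $2,159.88 = $8,740.32
Monthly escrow = $8,740.32 ÷ 12 = $728.36
Monthly shortage recovery: $666.60 ÷ 12 = $55.55
Adjusted monthly = $728.36 + $55.55 = $783.91

$783.91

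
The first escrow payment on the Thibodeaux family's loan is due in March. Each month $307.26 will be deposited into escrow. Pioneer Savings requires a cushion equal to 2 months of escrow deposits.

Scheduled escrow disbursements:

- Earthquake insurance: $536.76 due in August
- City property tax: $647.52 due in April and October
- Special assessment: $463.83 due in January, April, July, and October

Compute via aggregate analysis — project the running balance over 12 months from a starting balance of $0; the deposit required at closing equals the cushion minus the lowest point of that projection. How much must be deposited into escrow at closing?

$1,379.73

Cushion = 2 × $307.26 = $614.52
Trial balance (start $0, +$307.26 each month, − disbursements):
  Mar: +$307.26 → $307.26
  Apr: +$307.26 − $1,111.35 → -$496.83
  May: +$307.26 → -$189.57
  Jun: +$307.26 → $117.69
  Jul: +$307.26 − $463.83 → -$38.88
  Aug: +$307.26 − $536.76 → -$268.38
  Sep: +$307.26 → $38.88
  Oct: +$307.26 − $1,111.35 → -$765.21
  Nov: +$307.26 → -$457.95
  Dec: +$307.26 → -$150.69
  Jan: +$307.26 − $463.83 → -$307.26
  Feb: +$307.26 → $0.00
Lowest trial balance = -$765.21 (Oct)
Initial deposit = cushion − low point = $614.52 − (-$765.21) = $1,379.73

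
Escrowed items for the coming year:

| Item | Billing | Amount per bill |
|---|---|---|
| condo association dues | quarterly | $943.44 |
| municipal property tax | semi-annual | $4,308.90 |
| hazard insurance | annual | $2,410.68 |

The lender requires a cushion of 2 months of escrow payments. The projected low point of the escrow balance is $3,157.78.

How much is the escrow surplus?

$690.74

Condo association dues: $943.44 × 4 = $3,773.76/yr
Municipal property tax: $4,308.90 × 2 = $8,617.80/yr
Hazard insurance: $2,410.68/yr
Annual escrow total = $14,802.24
Base monthly escrow = $14,802.24 ÷ 12 = $1,233.52
Required reserve = 2 × $1,233.52 = $2,467.04
Surplus = $3,157.78 − $2,467.04 = $690.74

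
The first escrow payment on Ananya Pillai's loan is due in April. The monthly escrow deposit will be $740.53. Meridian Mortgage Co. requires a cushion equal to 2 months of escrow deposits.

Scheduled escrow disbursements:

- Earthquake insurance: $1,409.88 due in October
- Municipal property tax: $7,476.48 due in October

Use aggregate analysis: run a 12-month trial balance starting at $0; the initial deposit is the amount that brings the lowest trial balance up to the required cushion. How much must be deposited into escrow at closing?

Cushion = 2 × $740.53 = $1,481.06
Trial balance (start $0, +$740.53 each month, − disbursements):
  Apr: +$740.53 → $740.53
  May: +$740.53 → $1,481.06
  Jun: +$740.53 → $2,221.59
  Jul: +$740.53 → $2,962.12
  Aug: +$740.53 → $3,702.65
  Sep: +$740.53 → $4,443.18
  Oct: +$740.53 − $8,886.36 → -$3,702.65
  Nov: +$740.53 → -$2,962.12
  Dec: +$740.53 → -$2,221.59
  Jan: +$740.53 → -$1,481.06
  Feb: +$740.53 → -$740.53
  Mar: +$740.53 → $0.00
Lowest trial balance = -$3,702.65 (Oct)
Initial deposit = cushion − low point = $1,481.06 − (-$3,702.65) = $5,183.71

$5,183.71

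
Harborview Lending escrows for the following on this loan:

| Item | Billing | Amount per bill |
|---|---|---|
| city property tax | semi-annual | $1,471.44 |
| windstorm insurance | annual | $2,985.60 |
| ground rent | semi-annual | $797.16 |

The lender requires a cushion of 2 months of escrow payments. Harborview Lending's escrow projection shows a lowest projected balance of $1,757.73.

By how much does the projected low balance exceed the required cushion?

$503.93

City property tax: $1,471.44 × 2 = $2,942.88
Windstorm insurance: $2,985.60
Ground rent: $797.16 × 2 = $1,594.32
Yearly total = $2,942.88 + $2,985.60 + $1,594.32 = $7,522.80
Monthly escrow = $7,522.80 / 12 = $626.90
Required cushion = 2 × $626.90 = $1,253.80
Surplus = $1,757.73 − $1,253.80 = $503.93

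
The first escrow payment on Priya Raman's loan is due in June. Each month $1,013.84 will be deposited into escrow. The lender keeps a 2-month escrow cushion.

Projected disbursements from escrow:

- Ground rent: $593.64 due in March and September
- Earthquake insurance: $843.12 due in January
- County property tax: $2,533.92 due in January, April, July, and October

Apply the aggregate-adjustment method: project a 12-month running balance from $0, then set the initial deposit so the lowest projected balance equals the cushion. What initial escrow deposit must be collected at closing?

Cushion = 2 × $1,013.84 = $2,027.68
Trial balance (start $0, +$1,013.84 each month, − disbursements):
  Jun: +$1,013.84 → $1,013.84
  Jul: +$1,013.84 − $2,533.92 → -$506.24
  Aug: +$1,013.84 → $507.60
  Sep: +$1,013.84 − $593.64 → $927.80
  Oct: +$1,013.84 − $2,533.92 → -$592.28
  Nov: +$1,013.84 → $421.56
  Dec: +$1,013.84 → $1,435.40
  Jan: +$1,013.84 − $3,377.04 → -$927.80
  Feb: +$1,013.84 → $86.04
  Mar: +$1,013.84 − $593.64 → $506.24
  Apr: +$1,013.84 − $2,533.92 → -$1,013.84
  May: +$1,013.84 → $0.00
Lowest trial balance = -$1,013.84 (Apr)
Initial deposit = cushion − low point = $2,027.68 − (-$1,013.84) = $3,041.52

$3,041.52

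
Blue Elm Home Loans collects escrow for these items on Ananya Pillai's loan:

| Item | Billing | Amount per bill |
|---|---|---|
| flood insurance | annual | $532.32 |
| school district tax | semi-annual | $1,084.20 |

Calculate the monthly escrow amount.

Flood insurance — $532.32
School district tax — $1,084.20 × 2 = $2,168.40
Annual escrow total = $532.32 + $2,168.40 = $2,700.72
Monthly escrow = $2,700.72 / 12 = $225.06

$225.06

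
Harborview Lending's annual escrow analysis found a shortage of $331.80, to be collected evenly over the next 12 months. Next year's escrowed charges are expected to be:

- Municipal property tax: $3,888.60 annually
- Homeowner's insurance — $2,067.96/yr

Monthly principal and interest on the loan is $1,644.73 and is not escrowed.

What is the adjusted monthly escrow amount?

Municipal property tax: $3,888.60 annually
Homeowner's insurance: $2,067.96 annually
Total per year = $5,956.56
Monthly escrow = $5,956.56 ÷ 12 = $496.38
Shortage per month = $331.80 ÷ 12 = $27.65
Adjusted monthly = $496.38 + $27.65 = $524.03

$524.03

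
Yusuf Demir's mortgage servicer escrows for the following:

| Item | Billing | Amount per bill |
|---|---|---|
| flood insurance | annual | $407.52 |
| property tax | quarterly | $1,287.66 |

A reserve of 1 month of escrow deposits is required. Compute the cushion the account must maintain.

$463.18

Flood insurance — $407.52/yr
Property tax — $1,287.66 × 4 = $5,150.64/yr
Combined annual = $5,558.16
Per month = $5,558.16 / 12 = $463.18
Required cushion = 1 × $463.18 = $463.18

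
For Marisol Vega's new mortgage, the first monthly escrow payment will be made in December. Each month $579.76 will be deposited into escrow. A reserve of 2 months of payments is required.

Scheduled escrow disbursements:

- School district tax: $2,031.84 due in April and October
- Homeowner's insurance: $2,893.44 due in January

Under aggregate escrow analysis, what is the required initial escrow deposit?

$3,186.00

Cushion = 2 × $579.76 = $1,159.52
Trial balance (start $0, +$579.76 each month, − disbursements):
  Dec: +$579.76 → $579.76
  Jan: +$579.76 − $2,893.44 → -$1,733.92
  Feb: +$579.76 → -$1,154.16
  Mar: +$579.76 → -$574.40
  Apr: +$579.76 − $2,031.84 → -$2,026.48
  May: +$579.76 → -$1,446.72
  Jun: +$579.76 → -$866.96
  Jul: +$579.76 → -$287.20
  Aug: +$579.76 → $292.56
  Sep: +$579.76 → $872.32
  Oct: +$579.76 − $2,031.84 → -$579.76
  Nov: +$579.76 → $0.00
Lowest trial balance = -$2,026.48 (Apr)
Initial deposit = cushion − low point = $1,159.52 − (-$2,026.48) = $3,186.00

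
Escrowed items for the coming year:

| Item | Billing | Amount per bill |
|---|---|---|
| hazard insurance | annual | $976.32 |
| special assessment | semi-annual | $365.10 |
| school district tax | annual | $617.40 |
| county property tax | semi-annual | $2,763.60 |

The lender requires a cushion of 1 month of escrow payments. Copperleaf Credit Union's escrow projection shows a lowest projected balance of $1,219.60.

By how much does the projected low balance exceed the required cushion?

Hazard insurance — $976.32 per year
Special assessment — $365.10 × 2 = $730.20 per year
School district tax — $617.40 per year
County property tax — $2,763.60 × 2 = $5,527.20 per year
Total annual escrow = $7,851.12
Monthly = $7,851.12 / 12 = $654.26
Required cushion = 1 × $654.26 = $654.26
Excess over cushion: $1,219.60 − $654.26 = $565.34

$565.34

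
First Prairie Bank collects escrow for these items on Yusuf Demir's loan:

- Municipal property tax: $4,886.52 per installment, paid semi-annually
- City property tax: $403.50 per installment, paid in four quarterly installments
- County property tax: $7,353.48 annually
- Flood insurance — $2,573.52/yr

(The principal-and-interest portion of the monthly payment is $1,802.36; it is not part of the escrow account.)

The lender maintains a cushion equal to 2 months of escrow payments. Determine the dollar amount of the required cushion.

Municipal property tax: $4,886.52 × 2 = $9,773.04 annually
City property tax: $403.50 × 4 = $1,614.00 annually
County property tax: $7,353.48 annually
Flood insurance: $2,573.52 annually
Yearly total = $21,314.04
Per month = $21,314.04 ÷ 12 = $1,776.17
Required cushion = 2 × $1,776.17 = $3,552.34

$3,552.34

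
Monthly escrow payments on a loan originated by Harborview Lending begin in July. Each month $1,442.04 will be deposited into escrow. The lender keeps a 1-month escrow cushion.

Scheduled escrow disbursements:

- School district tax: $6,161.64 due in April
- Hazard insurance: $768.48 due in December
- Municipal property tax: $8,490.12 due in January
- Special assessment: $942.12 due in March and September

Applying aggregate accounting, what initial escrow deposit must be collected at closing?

$4,326.12

Cushion = 1 × $1,442.04 = $1,442.04
Trial balance (start $0, +$1,442.04 each month, − disbursements):
  Jul: +$1,442.04 → $1,442.04
  Aug: +$1,442.04 → $2,884.08
  Sep: +$1,442.04 − $942.12 → $3,384.00
  Oct: +$1,442.04 → $4,826.04
  Nov: +$1,442.04 → $6,268.08
  Dec: +$1,442.04 − $768.48 → $6,941.64
  Jan: +$1,442.04 − $8,490.12 → -$106.44
  Feb: +$1,442.04 → $1,335.60
  Mar: +$1,442.04 − $942.12 → $1,835.52
  Apr: +$1,442.04 − $6,161.64 → -$2,884.08
  May: +$1,442.04 → -$1,442.04
  Jun: +$1,442.04 → $0.00
Lowest trial balance = -$2,884.08 (Apr)
Initial deposit = cushion − low point = $1,442.04 − (-$2,884.08) = $4,326.12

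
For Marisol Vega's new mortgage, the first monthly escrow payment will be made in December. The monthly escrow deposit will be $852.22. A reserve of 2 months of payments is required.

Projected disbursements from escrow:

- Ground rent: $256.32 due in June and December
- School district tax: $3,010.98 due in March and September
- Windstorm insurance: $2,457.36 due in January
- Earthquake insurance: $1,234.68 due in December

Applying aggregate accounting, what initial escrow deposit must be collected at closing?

$5,254.90

Cushion = 2 × $852.22 = $1,704.44
Trial balance (start $0, +$852.22 each month, − disbursements):
  Dec: +$852.22 − $1,491.00 → -$638.78
  Jan: +$852.22 − $2,457.36 → -$2,243.92
  Feb: +$852.22 → -$1,391.70
  Mar: +$852.22 − $3,010.98 → -$3,550.46
  Apr: +$852.22 → -$2,698.24
  May: +$852.22 → -$1,846.02
  Jun: +$852.22 − $256.32 → -$1,250.12
  Jul: +$852.22 → -$397.90
  Aug: +$852.22 → $454.32
  Sep: +$852.22 − $3,010.98 → -$1,704.44
  Oct: +$852.22 → -$852.22
  Nov: +$852.22 → $0.00
Lowest trial balance = -$3,550.46 (Mar)
Initial deposit = cushion − low point = $1,704.44 − (-$3,550.46) = $5,254.90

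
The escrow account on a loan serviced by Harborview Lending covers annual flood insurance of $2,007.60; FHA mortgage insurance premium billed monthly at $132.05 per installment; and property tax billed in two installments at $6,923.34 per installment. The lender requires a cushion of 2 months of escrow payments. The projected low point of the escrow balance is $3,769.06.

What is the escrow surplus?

$862.58

Flood insurance = $2,007.60
FHA mortgage insurance premium = $132.05 × 12 = $1,584.60
Property tax = $6,923.34 × 2 = $13,846.68
Total annual escrow = $2,007.60 + $1,584.60 + $13,846.68 = $17,438.88
Base monthly escrow = $17,438.88 / 12 = $1,453.24
Required reserve = 2 × $1,453.24 = $2,906.48
Surplus = $3,769.06 − $2,906.48 = $862.58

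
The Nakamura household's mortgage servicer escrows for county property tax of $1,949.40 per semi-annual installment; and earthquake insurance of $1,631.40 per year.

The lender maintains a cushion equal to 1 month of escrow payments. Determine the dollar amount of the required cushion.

County property tax = $1,949.40 × 2 = $3,898.80
Earthquake insurance = $1,631.40
Combined annual = $5,530.20
Per month = $5,530.20 ÷ 12 = $460.85
Reserve = 1 × $460.85 = $460.85

$460.85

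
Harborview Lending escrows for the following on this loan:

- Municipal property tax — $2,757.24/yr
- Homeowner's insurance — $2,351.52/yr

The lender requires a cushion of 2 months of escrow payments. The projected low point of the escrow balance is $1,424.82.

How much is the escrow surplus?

Municipal property tax — $2,757.24
Homeowner's insurance — $2,351.52
Total annual escrow = $2,757.24 + $2,351.52 = $5,108.76
Monthly = $5,108.76 / 12 = $425.73
Required reserve = 2 × $425.73 = $851.46
Excess over cushion: $1,424.82 − $851.46 = $573.36

$573.36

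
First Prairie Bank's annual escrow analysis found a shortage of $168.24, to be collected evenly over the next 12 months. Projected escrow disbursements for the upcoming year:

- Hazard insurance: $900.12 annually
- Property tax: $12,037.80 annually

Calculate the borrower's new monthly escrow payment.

Hazard insurance: $900.12
Property tax: $12,037.80
Yearly total = $12,937.92
Monthly escrow = $12,937.92 ÷ 12 = $1,078.16
Monthly shortage recovery: $168.24 ÷ 12 = $14.02
Adjusted monthly = $1,078.16 + $14.02 = $1,092.18

$1,092.18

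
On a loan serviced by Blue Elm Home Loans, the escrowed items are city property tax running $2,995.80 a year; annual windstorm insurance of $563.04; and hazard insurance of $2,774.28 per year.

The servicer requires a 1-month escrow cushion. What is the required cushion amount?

$527.76

City property tax: $2,995.80/yr
Windstorm insurance: $563.04/yr
Hazard insurance: $2,774.28/yr
Total annual escrow = $2,995.80 + $563.04 + $2,774.28 = $6,333.12
Monthly escrow = $6,333.12 / 12 = $527.76
Required cushion = 1 × $527.76 = $527.76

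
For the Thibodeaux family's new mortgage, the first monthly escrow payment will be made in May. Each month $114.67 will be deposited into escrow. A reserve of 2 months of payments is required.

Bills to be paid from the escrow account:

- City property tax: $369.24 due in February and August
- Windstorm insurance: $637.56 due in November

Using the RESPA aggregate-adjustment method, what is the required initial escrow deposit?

$458.68

Cushion = 2 × $114.67 = $229.34
Trial balance (start $0, +$114.67 each month, − disbursements):
  May: +$114.67 → $114.67
  Jun: +$114.67 → $229.34
  Jul: +$114.67 → $344.01
  Aug: +$114.67 − $369.24 → $89.44
  Sep: +$114.67 → $204.11
  Oct: +$114.67 → $318.78
  Nov: +$114.67 − $637.56 → -$204.11
  Dec: +$114.67 → -$89.44
  Jan: +$114.67 → $25.23
  Feb: +$114.67 − $369.24 → -$229.34
  Mar: +$114.67 → -$114.67
  Apr: +$114.67 → $0.00
Lowest trial balance = -$229.34 (Feb)
Initial deposit = cushion − low point = $229.34 − (-$229.34) = $458.68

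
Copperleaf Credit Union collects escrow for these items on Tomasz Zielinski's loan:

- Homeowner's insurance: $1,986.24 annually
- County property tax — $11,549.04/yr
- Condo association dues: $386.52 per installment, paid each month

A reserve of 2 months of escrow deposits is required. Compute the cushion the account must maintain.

$3,028.92

Homeowner's insurance — $1,986.24
County property tax — $11,549.04
Condo association dues — $386.52 × 12 = $4,638.24
Combined annual = $1,986.24 + $11,549.04 + $4,638.24 = $18,173.52
Per month = $18,173.52 / 12 = $1,514.46
Cushion = 2 × $1,514.46 = $3,028.92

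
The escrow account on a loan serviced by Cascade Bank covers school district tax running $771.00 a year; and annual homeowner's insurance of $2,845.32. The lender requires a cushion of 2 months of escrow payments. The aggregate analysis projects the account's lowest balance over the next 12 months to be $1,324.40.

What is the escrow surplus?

$721.68

School district tax — $771.00/yr
Homeowner's insurance — $2,845.32/yr
Annual escrow total = $3,616.32
Per month = $3,616.32 ÷ 12 = $301.36
Required reserve = 2 × $301.36 = $602.72
Surplus = $1,324.40 − $602.72 = $721.68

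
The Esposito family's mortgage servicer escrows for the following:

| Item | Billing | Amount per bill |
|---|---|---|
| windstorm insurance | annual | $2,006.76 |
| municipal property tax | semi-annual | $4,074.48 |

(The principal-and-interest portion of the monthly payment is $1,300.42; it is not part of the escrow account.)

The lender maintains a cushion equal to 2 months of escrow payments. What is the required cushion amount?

$1,692.62

Windstorm insurance — $2,006.76 annually
Municipal property tax — $4,074.48 × 2 = $8,148.96 annually
Total annual escrow = $10,155.72
Per month = $10,155.72 ÷ 12 = $846.31
Cushion = 2 × $846.31 = $1,692.62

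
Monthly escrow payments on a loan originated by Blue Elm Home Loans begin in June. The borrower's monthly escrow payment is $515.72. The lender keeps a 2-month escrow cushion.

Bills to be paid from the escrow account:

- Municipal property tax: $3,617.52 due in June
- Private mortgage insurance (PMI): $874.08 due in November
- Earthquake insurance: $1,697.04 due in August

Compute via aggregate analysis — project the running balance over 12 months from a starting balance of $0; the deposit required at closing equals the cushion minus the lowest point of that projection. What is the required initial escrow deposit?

$4,798.84

Cushion = 2 × $515.72 = $1,031.44
Trial balance (start $0, +$515.72 each month, − disbursements):
  Jun: +$515.72 − $3,617.52 → -$3,101.80
  Jul: +$515.72 → -$2,586.08
  Aug: +$515.72 − $1,697.04 → -$3,767.40
  Sep: +$515.72 → -$3,251.68
  Oct: +$515.72 → -$2,735.96
  Nov: +$515.72 − $874.08 → -$3,094.32
  Dec: +$515.72 → -$2,578.60
  Jan: +$515.72 → -$2,062.88
  Feb: +$515.72 → -$1,547.16
  Mar: +$515.72 → -$1,031.44
  Apr: +$515.72 → -$515.72
  May: +$515.72 → $0.00
Lowest trial balance = -$3,767.40 (Aug)
Initial deposit = cushion − low point = $1,031.44 − (-$3,767.40) = $4,798.84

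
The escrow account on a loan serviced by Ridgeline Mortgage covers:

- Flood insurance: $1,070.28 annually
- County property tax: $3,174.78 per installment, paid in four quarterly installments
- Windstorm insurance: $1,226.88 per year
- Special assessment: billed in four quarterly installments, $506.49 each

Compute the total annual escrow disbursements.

Flood insurance: $1,070.28
County property tax: $3,174.78 × 4 = $12,699.12
Windstorm insurance: $1,226.88
Special assessment: $506.49 × 4 = $2,025.96
Total annual escrow = $17,022.24

$17,022.24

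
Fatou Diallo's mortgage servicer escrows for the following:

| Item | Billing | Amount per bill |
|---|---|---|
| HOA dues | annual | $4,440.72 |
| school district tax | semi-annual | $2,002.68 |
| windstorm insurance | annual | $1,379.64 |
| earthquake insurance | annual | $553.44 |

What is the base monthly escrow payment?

HOA dues — $4,440.72 per year
School district tax — $2,002.68 × 2 = $4,005.36 per year
Windstorm insurance — $1,379.64 per year
Earthquake insurance — $553.44 per year
Total annual escrow = $4,440.72 + $4,005.36 + $1,379.64 + $553.44 = $10,379.16
Per month = $10,379.16 ÷ 12 = $864.93

$864.93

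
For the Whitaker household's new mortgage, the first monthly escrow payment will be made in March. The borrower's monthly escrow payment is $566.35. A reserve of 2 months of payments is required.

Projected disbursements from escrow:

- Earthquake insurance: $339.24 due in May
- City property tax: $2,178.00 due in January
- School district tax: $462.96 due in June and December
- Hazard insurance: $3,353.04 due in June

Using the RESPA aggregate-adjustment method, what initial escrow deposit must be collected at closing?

$3,022.54

Cushion = 2 × $566.35 = $1,132.70
Trial balance (start $0, +$566.35 each month, − disbursements):
  Mar: +$566.35 → $566.35
  Apr: +$566.35 → $1,132.70
  May: +$566.35 − $339.24 → $1,359.81
  Jun: +$566.35 − $3,816.00 → -$1,889.84
  Jul: +$566.35 → -$1,323.49
  Aug: +$566.35 → -$757.14
  Sep: +$566.35 → -$190.79
  Oct: +$566.35 → $375.56
  Nov: +$566.35 → $941.91
  Dec: +$566.35 − $462.96 → $1,045.30
  Jan: +$566.35 − $2,178.00 → -$566.35
  Feb: +$566.35 → $0.00
Lowest trial balance = -$1,889.84 (Jun)
Initial deposit = cushion − low point = $1,132.70 − (-$1,889.84) = $3,022.54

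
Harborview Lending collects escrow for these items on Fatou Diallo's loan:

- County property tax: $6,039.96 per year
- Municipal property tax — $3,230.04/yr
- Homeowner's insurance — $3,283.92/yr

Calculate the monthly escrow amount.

$1,046.16

County property tax: $6,039.96
Municipal property tax: $3,230.04
Homeowner's insurance: $3,283.92
Total annual escrow = $6,039.96 + $3,230.04 + $3,283.92 = $12,553.92
Monthly = $12,553.92 ÷ 12 = $1,046.16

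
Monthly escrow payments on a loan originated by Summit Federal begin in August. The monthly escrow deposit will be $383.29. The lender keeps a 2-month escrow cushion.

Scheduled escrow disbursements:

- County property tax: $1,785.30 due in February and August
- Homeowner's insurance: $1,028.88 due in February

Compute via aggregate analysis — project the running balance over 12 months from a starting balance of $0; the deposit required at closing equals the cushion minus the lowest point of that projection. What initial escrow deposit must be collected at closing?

$2,683.03

Cushion = 2 × $383.29 = $766.58
Trial balance (start $0, +$383.29 each month, − disbursements):
  Aug: +$383.29 − $1,785.30 → -$1,402.01
  Sep: +$383.29 → -$1,018.72
  Oct: +$383.29 → -$635.43
  Nov: +$383.29 → -$252.14
  Dec: +$383.29 → $131.15
  Jan: +$383.29 → $514.44
  Feb: +$383.29 − $2,814.18 → -$1,916.45
  Mar: +$383.29 → -$1,533.16
  Apr: +$383.29 → -$1,149.87
  May: +$383.29 → -$766.58
  Jun: +$383.29 → -$383.29
  Jul: +$383.29 → $0.00
Lowest trial balance = -$1,916.45 (Feb)
Initial deposit = cushion − low point = $766.58 − (-$1,916.45) = $2,683.03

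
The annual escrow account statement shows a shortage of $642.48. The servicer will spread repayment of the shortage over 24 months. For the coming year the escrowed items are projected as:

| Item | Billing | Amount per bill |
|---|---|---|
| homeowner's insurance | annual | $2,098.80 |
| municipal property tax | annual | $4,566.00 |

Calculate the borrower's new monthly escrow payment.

$582.17

Homeowner's insurance: $2,098.80 per year
Municipal property tax: $4,566.00 per year
Total per year = $2,098.80 + $4,566.00 = $6,664.80
Monthly escrow = $6,664.80 ÷ 12 = $555.40
Monthly shortage recovery: $642.48 / 24 = $26.77
Adjusted monthly = $555.40 + $26.77 = $582.17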